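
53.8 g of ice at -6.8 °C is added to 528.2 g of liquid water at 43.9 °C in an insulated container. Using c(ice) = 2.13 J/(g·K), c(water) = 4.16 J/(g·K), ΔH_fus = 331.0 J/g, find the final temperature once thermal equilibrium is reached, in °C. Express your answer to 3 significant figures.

T_f = 32.2 °C

Heat to bring ice to 0 °C and melt it: q₁ = 53.8×2.13×6.8 + 53.8×331.0 = 18587 J
Heat the water can supply cooling to 0 °C: 528.2×4.16×43.9 = 96462.0 J > q₁, so all ice melts.
Energy balance: 528.2×4.16×(43.9 − T) = 18587 + 53.8×4.16×(T − 0)
2197.312(43.9 − T) = 18587 + 223.808 T
96462.0 − 18587 = 2421.120 T
T = 77875.0 / 2421.120 = 32.16 °C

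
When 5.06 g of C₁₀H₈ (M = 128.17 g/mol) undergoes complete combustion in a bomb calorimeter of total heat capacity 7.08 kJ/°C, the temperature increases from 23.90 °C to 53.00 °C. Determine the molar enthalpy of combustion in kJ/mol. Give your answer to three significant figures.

ΔT = 53.00 − 23.90 = 29.10 °C
q_cal = C_cal × ΔT = 7.08 × 29.10 = 206.028 kJ
n = 5.06 / 128.17 = 0.03948 mol
q_rxn = −q_cal = -206.028 kJ
ΔH = -206.028 / 0.03948 = -5219 kJ/mol

ΔH = -5220 kJ/mol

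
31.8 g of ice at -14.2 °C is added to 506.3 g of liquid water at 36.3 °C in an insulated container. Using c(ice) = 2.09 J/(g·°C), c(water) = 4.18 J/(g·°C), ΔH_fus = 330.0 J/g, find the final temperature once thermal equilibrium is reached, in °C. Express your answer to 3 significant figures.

T_f = 29.1 °C

Heat to bring ice to 0 °C and melt it: q₁ = 31.8×2.09×14.2 + 31.8×330.0 = 11438 J
Heat the water can supply cooling to 0 °C: 506.3×4.18×36.3 = 76822.9 J > q₁, so all ice melts.
Energy balance: 506.3×4.18×(36.3 − T) = 11438 + 31.8×4.18×(T − 0)
2116.334(36.3 − T) = 11438 + 132.924 T
76822.9 − 11438 = 2249.258 T
T = 65384.9 / 2249.258 = 29.07 °C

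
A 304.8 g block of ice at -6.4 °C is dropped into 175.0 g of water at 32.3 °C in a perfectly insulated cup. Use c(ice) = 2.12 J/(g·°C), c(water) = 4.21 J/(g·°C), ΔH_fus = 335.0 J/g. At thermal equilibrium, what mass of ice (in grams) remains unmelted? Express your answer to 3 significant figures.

m_ice remaining = 246 g

Heat to warm all ice to 0 °C: 304.8×2.12×6.4 = 4135.5 J
Heat released by water cooling to 0 °C: 175.0×4.21×32.3 = 23797 J
23797 J < 4135.5 + 304.8×335.0 = 106243.5 J, so not all ice melts; final T = 0 °C.
Heat left for melting: 23797 − 4135.5 = 19661.5 J
Mass melted = 19661.5 / 335.0 = 58.69 g
Ice remaining = 304.8 − 58.69 = 246.11 g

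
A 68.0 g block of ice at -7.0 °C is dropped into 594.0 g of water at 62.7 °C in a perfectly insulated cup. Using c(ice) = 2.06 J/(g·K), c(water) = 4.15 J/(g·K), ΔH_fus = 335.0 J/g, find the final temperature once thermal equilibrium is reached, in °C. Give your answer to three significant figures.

T_f = 47.6 °C

Heat to bring ice to 0 °C and melt it: q₁ = 68.0×2.06×7.0 + 68.0×335.0 = 23761 J
Heat the water can supply cooling to 0 °C: 594.0×4.15×62.7 = 154562 J > q₁, so all ice melts.
Energy balance: 594.0×4.15×(62.7 − T) = 23761 + 68.0×4.15×(T − 0)
2465.1(62.7 − T) = 23761 + 282.2 T
154562 − 23761 = 2747.3 T
T = 130801 / 2747.3 = 47.61 °C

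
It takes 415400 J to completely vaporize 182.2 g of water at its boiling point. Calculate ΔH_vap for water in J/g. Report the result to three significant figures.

ΔH_vap = 2280 J/g

ΔH_vap = q / m = 415400 / 182.2 = 2280 J/g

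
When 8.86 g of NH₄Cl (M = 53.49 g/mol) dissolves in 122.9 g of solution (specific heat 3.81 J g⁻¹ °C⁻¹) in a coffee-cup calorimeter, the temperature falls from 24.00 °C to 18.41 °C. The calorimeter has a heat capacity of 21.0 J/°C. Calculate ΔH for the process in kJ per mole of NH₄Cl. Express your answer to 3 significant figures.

|ΔT| = |18.41 − 24.00| = 5.59 °C
|q_surr| = (122.9 × 3.81 + 21.0) × 5.59 = 489.249 × 5.59 = 2735 J
n(NH₄Cl) = 8.86 / 53.49 = 0.1656 mol
Temperature fell, so q_rxn = +|q_surr| = 2.735 kJ
ΔH = q_rxn / n = 16.52 kJ/mol

ΔH = 16.5 kJ/mol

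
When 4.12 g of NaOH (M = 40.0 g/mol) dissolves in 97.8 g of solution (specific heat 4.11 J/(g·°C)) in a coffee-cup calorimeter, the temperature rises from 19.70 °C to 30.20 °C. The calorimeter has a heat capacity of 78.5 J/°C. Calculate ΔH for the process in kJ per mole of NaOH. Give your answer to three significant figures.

|ΔT| = |30.20 − 19.70| = 10.50 °C
|q_surr| = (97.8 × 4.11 + 78.5) × 10.50 = 480.458 × 10.50 = 5045 J
n(NaOH) = 4.12 / 40.0 = 0.1030 mol
Temperature rose, so q_rxn = −|q_surr| = -5.045 kJ
ΔH = q_rxn / n = -48.98 kJ/mol

ΔH = -49.0 kJ/mol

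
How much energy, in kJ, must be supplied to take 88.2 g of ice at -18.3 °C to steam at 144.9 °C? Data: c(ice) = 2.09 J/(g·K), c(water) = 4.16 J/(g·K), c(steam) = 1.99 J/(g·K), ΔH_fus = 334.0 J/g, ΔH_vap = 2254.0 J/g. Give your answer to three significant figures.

q = 276 kJ

q1 (heat ice -18.3→0.0 °C): 88.2 × 2.09 × 18.3 = 3373 J
q2 (melt at 0 °C): 88.2 × 334.0 = 29459 J
q3 (heat water 0.0→100.0 °C): 88.2 × 4.16 × 100.0 = 36691 J
q4 (vaporize at 100 °C): 88.2 × 2254.0 = 198803 J
q5 (heat steam 100.0→144.9 °C): 88.2 × 1.99 × 44.9 = 7881 J
Total: 3373 + 29459 + 36691 + 198803 + 7881 = 276207 J = 276 kJ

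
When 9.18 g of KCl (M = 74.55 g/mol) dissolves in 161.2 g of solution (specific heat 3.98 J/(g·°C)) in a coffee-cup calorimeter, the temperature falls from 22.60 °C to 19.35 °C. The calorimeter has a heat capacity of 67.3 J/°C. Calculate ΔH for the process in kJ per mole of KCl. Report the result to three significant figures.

ΔH = 18.7 kJ/mol

|ΔT| = |19.35 − 22.60| = 3.25 °C
|q_surr| = (161.2 × 3.98 + 67.3) × 3.25 = 708.876 × 3.25 = 2304 J
n(KCl) = 9.18 / 74.55 = 0.1231 mol
Temperature fell, so q_rxn = +|q_surr| = 2.304 kJ
ΔH = q_rxn / n = 18.72 kJ/mol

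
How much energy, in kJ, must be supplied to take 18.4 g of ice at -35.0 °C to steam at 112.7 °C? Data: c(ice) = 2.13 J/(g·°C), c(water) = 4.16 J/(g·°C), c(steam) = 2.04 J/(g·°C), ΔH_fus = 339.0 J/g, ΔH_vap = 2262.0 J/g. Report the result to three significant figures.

q1 (heat ice -35.0→0.0 °C): 18.4 × 2.13 × 35.0 = 1372 J
q2 (melt at 0 °C): 18.4 × 339.0 = 6238 J
q3 (heat water 0.0→100.0 °C): 18.4 × 4.16 × 100.0 = 7654 J
q4 (vaporize at 100 °C): 18.4 × 2262.0 = 41621 J
q5 (heat steam 100.0→112.7 °C): 18.4 × 2.04 × 12.7 = 477 J
Total: 1372 + 6238 + 7654 + 41621 + 477 = 57362 J = 57.4 kJ

q = 57.4 kJ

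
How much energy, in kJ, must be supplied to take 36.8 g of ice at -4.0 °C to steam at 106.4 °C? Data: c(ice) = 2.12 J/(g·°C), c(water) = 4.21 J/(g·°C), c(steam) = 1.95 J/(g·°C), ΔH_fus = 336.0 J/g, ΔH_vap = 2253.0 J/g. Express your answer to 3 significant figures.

q = 112 kJ

q1 (heat ice -4.0→0.0 °C): 36.8 × 2.12 × 4.0 = 312 J
q2 (melt at 0 °C): 36.8 × 336.0 = 12365 J
q3 (heat water 0.0→100.0 °C): 36.8 × 4.21 × 100.0 = 15493 J
q4 (vaporize at 100 °C): 36.8 × 2253.0 = 82910 J
q5 (heat steam 100.0→106.4 °C): 36.8 × 1.95 × 6.4 = 459 J
Total: 312 + 12365 + 15493 + 82910 + 459 = 111539 J = 112 kJ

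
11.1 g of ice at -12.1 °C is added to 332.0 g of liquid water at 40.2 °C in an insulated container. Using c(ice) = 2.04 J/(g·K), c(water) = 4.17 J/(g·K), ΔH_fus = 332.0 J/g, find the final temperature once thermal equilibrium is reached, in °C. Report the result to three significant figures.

T_f = 36.1 °C

Heat to bring ice to 0 °C and melt it: q₁ = 11.1×2.04×12.1 + 11.1×332.0 = 3959.2 J
Heat the water can supply cooling to 0 °C: 332.0×4.17×40.2 = 55654.5 J > q₁, so all ice melts.
Energy balance: 332.0×4.17×(40.2 − T) = 3959.2 + 11.1×4.17×(T − 0)
1384.44(40.2 − T) = 3959.2 + 46.287 T
55654.5 − 3959.2 = 1430.727 T
T = 51695.3 / 1430.727 = 36.13 °C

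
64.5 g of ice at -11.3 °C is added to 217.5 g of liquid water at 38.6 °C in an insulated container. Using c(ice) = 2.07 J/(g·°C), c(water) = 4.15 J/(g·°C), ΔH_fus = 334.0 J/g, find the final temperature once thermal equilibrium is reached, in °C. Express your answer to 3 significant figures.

T_f = 10.1 °C

Heat to bring ice to 0 °C and melt it: q₁ = 64.5×2.07×11.3 + 64.5×334.0 = 23052 J
Heat the water can supply cooling to 0 °C: 217.5×4.15×38.6 = 34841.3 J > q₁, so all ice melts.
Energy balance: 217.5×4.15×(38.6 − T) = 23052 + 64.5×4.15×(T − 0)
902.625(38.6 − T) = 23052 + 267.675 T
34841.3 − 23052 = 1170.300 T
T = 11789.3 / 1170.300 = 10.07 °C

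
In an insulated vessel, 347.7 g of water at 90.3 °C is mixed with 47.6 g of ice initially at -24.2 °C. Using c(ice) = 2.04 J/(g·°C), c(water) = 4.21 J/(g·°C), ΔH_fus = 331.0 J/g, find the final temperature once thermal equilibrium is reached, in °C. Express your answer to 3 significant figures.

T_f = 68.5 °C

Heat to bring ice to 0 °C and melt it: q₁ = 47.6×2.04×24.2 + 47.6×331.0 = 18106 J
Heat the water can supply cooling to 0 °C: 347.7×4.21×90.3 = 132183 J > q₁, so all ice melts.
Energy balance: 347.7×4.21×(90.3 − T) = 18106 + 47.6×4.21×(T − 0)
1463.817(90.3 − T) = 18106 + 200.396 T
132183 − 18106 = 1664.213 T
T = 114077 / 1664.213 = 68.547 °C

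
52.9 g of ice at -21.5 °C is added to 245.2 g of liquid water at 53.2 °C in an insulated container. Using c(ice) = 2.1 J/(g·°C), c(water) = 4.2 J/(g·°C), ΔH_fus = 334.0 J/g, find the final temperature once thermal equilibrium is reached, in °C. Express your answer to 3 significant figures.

T_f = 27.7 °C

Heat to bring ice to 0 °C and melt it: q₁ = 52.9×2.1×21.5 + 52.9×334.0 = 20057 J
Heat the water can supply cooling to 0 °C: 245.2×4.2×53.2 = 54787.5 J > q₁, so all ice melts.
Energy balance: 245.2×4.2×(53.2 − T) = 20057 + 52.9×4.2×(T − 0)
1029.84(53.2 − T) = 20057 + 222.18 T
54787.5 − 20057 = 1252.02 T
T = 34730.5 / 1252.02 = 27.74 °C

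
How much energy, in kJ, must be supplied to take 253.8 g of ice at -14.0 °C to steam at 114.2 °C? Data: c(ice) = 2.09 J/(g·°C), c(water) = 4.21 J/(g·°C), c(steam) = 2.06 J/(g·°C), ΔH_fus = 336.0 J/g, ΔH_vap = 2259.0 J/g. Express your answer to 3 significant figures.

q1 (heat ice -14.0→0.0 °C): 253.8 × 2.09 × 14.0 = 7426 J
q2 (melt at 0 °C): 253.8 × 336.0 = 85277 J
q3 (heat water 0.0→100.0 °C): 253.8 × 4.21 × 100.0 = 106850 J
q4 (vaporize at 100 °C): 253.8 × 2259.0 = 573334 J
q5 (heat steam 100.0→114.2 °C): 253.8 × 2.06 × 14.2 = 7424 J
Total: 7426 + 85277 + 106850 + 573334 + 7424 = 780311 J = 780 kJ

q = 780 kJ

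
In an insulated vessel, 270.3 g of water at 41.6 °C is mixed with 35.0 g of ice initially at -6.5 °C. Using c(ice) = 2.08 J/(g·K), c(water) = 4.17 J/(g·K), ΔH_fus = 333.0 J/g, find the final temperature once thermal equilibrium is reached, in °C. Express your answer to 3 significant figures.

T_f = 27.3 °C

Heat to bring ice to 0 °C and melt it: q₁ = 35.0×2.08×6.5 + 35.0×333.0 = 12128 J
Heat the water can supply cooling to 0 °C: 270.3×4.17×41.6 = 46889.5 J > q₁, so all ice melts.
Energy balance: 270.3×4.17×(41.6 − T) = 12128 + 35.0×4.17×(T − 0)
1127.151(41.6 − T) = 12128 + 145.95 T
46889.5 − 12128 = 1273.101 T
T = 34761.5 / 1273.101 = 27.30 °C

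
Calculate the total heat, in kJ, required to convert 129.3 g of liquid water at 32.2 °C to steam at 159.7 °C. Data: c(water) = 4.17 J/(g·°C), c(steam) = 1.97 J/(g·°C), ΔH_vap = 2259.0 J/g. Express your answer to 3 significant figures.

q = 344 kJ

q1 (heat water 32.2→100.0 °C): 129.3 × 4.17 × 67.8 = 36556 J
q2 (vaporize at 100 °C): 129.3 × 2259.0 = 292089 J
q3 (heat steam 100.0→159.7 °C): 129.3 × 1.97 × 59.7 = 15207 J
Total: 36556 + 292089 + 15207 = 343852 J = 344 kJ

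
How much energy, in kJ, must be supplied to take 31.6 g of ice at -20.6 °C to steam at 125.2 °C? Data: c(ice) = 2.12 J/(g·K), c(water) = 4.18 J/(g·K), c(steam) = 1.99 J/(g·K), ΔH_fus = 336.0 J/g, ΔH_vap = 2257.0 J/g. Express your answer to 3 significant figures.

q1 (heat ice -20.6→0.0 °C): 31.6 × 2.12 × 20.6 = 1380 J
q2 (melt at 0 °C): 31.6 × 336.0 = 10618 J
q3 (heat water 0.0→100.0 °C): 31.6 × 4.18 × 100.0 = 13209 J
q4 (vaporize at 100 °C): 31.6 × 2257.0 = 71321 J
q5 (heat steam 100.0→125.2 °C): 31.6 × 1.99 × 25.2 = 1585 J
Total: 1380 + 10618 + 13209 + 71321 + 1585 = 98113 J = 98.1 kJ

q = 98.1 kJ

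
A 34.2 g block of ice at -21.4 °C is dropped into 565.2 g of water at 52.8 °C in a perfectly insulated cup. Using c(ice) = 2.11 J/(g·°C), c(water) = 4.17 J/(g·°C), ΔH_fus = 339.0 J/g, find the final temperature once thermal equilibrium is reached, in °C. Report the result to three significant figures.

Heat to bring ice to 0 °C and melt it: q₁ = 34.2×2.11×21.4 + 34.2×339.0 = 13138 J
Heat the water can supply cooling to 0 °C: 565.2×4.17×52.8 = 124443 J > q₁, so all ice melts.
Energy balance: 565.2×4.17×(52.8 − T) = 13138 + 34.2×4.17×(T − 0)
2356.884(52.8 − T) = 13138 + 142.614 T
124443 − 13138 = 2499.498 T
T = 111305 / 2499.498 = 44.53 °C

T_f = 44.5 °C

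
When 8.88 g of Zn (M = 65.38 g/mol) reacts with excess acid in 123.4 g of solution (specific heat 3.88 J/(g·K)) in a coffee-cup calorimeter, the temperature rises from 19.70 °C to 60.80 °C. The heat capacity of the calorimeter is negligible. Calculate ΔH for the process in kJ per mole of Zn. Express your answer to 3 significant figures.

|ΔT| = |60.80 − 19.70| = 41.10 °C
|q_surr| = (123.4 × 3.88) × 41.10 = 478.792 × 41.10 = 19680 J
n(Zn) = 8.88 / 65.38 = 0.1358 mol
Temperature rose, so q_rxn = −|q_surr| = -19.68 kJ
ΔH = q_rxn / n = -144.9 kJ/mol

ΔH = -145 kJ/mol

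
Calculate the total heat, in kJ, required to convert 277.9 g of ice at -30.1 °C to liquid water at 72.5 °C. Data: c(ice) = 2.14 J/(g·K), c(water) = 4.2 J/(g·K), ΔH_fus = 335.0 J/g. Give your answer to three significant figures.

q = 196 kJ

q1 (heat ice -30.1→0.0 °C): 277.9 × 2.14 × 30.1 = 17901 J
q2 (melt at 0 °C): 277.9 × 335.0 = 93097 J
q3 (heat water 0.0→72.5 °C): 277.9 × 4.2 × 72.5 = 84621 J
Total: 17901 + 93097 + 84621 = 195619 J = 196 kJ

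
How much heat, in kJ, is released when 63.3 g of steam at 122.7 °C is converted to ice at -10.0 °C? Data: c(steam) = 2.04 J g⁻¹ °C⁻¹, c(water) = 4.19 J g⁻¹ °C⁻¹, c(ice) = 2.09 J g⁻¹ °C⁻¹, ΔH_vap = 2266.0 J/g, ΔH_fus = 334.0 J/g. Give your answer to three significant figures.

q = 195 kJ

q1 (cool steam 122.7→100 °C): 63.3 × 2.04 × 22.7 = 2931 J
q2 (condense at 100 °C): 63.3 × 2266.0 = 143438 J
q3 (cool water 100→0 °C): 63.3 × 4.19 × 100.0 = 26523 J
q4 (freeze at 0 °C): 63.3 × 334.0 = 21142 J
q5 (cool ice 0→-10.0 °C): 63.3 × 2.09 × 10.0 = 1323 J
Total: 2931 + 143438 + 26523 + 21142 + 1323 = 195357 J = 195 kJ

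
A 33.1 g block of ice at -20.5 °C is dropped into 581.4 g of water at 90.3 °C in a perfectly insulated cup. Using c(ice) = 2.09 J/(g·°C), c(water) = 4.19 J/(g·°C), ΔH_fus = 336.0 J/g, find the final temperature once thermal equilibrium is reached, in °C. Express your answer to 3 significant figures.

T_f = 80.6 °C

Heat to bring ice to 0 °C and melt it: q₁ = 33.1×2.09×20.5 + 33.1×336.0 = 12540 J
Heat the water can supply cooling to 0 °C: 581.4×4.19×90.3 = 219977 J > q₁, so all ice melts.
Energy balance: 581.4×4.19×(90.3 − T) = 12540 + 33.1×4.19×(T − 0)
2436.066(90.3 − T) = 12540 + 138.689 T
219977 − 12540 = 2574.755 T
T = 207437 / 2574.755 = 80.57 °C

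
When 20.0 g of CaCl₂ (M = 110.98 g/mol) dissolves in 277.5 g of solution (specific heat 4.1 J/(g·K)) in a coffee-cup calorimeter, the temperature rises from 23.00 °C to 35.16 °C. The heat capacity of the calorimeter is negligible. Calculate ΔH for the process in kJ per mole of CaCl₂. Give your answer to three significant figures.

ΔH = -76.8 kJ/mol

|ΔT| = |35.16 − 23.00| = 12.16 °C
|q_surr| = (277.5 × 4.1) × 12.16 = 1137.75 × 12.16 = 13840 J
n(CaCl₂) = 20.0 / 110.98 = 0.1802 mol
Temperature rose, so q_rxn = −|q_surr| = -13.84 kJ
ΔH = q_rxn / n = -76.80 kJ/mol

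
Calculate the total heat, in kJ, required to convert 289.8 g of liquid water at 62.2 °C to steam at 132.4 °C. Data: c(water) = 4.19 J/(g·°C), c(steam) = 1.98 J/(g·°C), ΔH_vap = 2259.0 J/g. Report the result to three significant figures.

q = 719 kJ

q1 (heat water 62.2→100.0 °C): 289.8 × 4.19 × 37.8 = 45899 J
q2 (vaporize at 100 °C): 289.8 × 2259.0 = 654658 J
q3 (heat steam 100.0→132.4 °C): 289.8 × 1.98 × 32.4 = 18591 J
Total: 45899 + 654658 + 18591 = 719148 J = 719 kJ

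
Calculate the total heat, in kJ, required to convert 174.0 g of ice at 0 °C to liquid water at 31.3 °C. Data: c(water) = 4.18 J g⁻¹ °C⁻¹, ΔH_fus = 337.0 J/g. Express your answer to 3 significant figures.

q = 81.4 kJ

q1 (melt at 0 °C): 174.0 × 337.0 = 58638 J
q2 (heat water 0.0→31.3 °C): 174.0 × 4.18 × 31.3 = 22765 J
Total: 58638 + 22765 = 81403 J = 81.4 kJ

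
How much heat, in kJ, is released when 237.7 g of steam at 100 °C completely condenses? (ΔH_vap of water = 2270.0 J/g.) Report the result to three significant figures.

q = m × ΔH_vap = 237.7 × 2270.0 = 539600 J = 540 kJ

q = 540 kJ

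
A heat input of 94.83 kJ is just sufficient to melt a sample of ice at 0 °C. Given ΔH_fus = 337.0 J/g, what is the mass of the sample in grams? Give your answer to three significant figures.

m = 281 g

m = q / ΔH_fus = 94830 J / 337.0 J/g = 281 g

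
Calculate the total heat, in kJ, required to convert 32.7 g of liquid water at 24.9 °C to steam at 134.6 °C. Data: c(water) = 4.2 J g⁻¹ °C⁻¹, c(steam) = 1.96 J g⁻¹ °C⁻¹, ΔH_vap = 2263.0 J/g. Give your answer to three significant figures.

q = 86.5 kJ

q1 (heat water 24.9→100.0 °C): 32.7 × 4.2 × 75.1 = 10314 J
q2 (vaporize at 100 °C): 32.7 × 2263.0 = 74000 J
q3 (heat steam 100.0→134.6 °C): 32.7 × 1.96 × 34.6 = 2218 J
Total: 10314 + 74000 + 2218 = 86532 J = 86.5 kJ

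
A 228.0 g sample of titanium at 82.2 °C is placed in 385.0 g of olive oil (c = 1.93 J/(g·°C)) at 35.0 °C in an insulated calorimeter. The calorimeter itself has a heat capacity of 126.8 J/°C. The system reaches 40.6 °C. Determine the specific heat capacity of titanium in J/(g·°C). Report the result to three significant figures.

c = 0.514 J/(g·°C)

q_gained = (385.0 × 1.93 + 126.8) × (40.6 − 35.0) = 4871 J
q_lost = 228.0 × c × (82.2 − 40.6) = 9484.8 c
Set equal: c = 4871 / 9484.8 = 0.514 J/(g·°C)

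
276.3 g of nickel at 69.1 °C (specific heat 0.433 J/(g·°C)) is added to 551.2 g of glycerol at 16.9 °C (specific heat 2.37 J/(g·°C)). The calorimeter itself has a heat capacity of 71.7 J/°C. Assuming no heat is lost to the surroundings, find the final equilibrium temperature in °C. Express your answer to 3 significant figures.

T_f = 21.1 °C

Heat lost by nickel = heat gained by glycerol + calorimeter.
(276.3)(0.433)(69.1 − T) = [(551.2)(2.37) + 71.7](T − 16.9)
119.6379 (69.1 − T) = 1378.044 (T − 16.9)
8267.0 − 119.6379 T = 1378.044 T − 23289
31556.0 = 1497.6819 T
T = 21.07 °C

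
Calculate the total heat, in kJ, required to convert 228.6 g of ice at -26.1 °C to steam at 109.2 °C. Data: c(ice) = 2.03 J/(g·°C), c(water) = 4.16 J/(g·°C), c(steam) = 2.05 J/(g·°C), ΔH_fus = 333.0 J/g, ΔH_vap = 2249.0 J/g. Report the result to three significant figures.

q1 (heat ice -26.1→0.0 °C): 228.6 × 2.03 × 26.1 = 12112 J
q2 (melt at 0 °C): 228.6 × 333.0 = 76124 J
q3 (heat water 0.0→100.0 °C): 228.6 × 4.16 × 100.0 = 95098 J
q4 (vaporize at 100 °C): 228.6 × 2249.0 = 514121 J
q5 (heat steam 100.0→109.2 °C): 228.6 × 2.05 × 9.2 = 4311 J
Total: 12112 + 76124 + 95098 + 514121 + 4311 = 701766 J = 702 kJ

q = 702 kJ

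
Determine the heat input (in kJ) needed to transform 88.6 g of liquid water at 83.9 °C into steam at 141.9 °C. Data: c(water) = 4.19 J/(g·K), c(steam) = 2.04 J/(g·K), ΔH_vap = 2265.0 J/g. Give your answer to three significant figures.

q = 214 kJ

q1 (heat water 83.9→100.0 °C): 88.6 × 4.19 × 16.1 = 5977 J
q2 (vaporize at 100 °C): 88.6 × 2265.0 = 200679 J
q3 (heat steam 100.0→141.9 °C): 88.6 × 2.04 × 41.9 = 7573 J
Total: 5977 + 200679 + 7573 = 214229 J = 214 kJ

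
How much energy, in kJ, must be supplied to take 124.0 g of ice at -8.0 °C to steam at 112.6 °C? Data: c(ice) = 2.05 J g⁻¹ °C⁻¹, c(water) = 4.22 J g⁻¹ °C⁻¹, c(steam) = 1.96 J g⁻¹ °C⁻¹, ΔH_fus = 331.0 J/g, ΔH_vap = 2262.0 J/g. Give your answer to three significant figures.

q1 (heat ice -8.0→0.0 °C): 124.0 × 2.05 × 8.0 = 2034 J
q2 (melt at 0 °C): 124.0 × 331.0 = 41044 J
q3 (heat water 0.0→100.0 °C): 124.0 × 4.22 × 100.0 = 52328 J
q4 (vaporize at 100 °C): 124.0 × 2262.0 = 280488 J
q5 (heat steam 100.0→112.6 °C): 124.0 × 1.96 × 12.6 = 3062 J
Total: 2034 + 41044 + 52328 + 280488 + 3062 = 378956 J = 379 kJ

q = 379 kJ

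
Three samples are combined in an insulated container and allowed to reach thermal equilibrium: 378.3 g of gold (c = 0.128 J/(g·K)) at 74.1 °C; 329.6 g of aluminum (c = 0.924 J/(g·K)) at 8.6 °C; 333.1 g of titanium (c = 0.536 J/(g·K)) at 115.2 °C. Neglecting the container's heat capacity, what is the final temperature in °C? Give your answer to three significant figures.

Σ mᵢcᵢ(T − Tᵢ) = 0  ⇒  T = Σ mᵢcᵢTᵢ / Σ mᵢcᵢ
Σ mᵢcᵢ = 378.3×0.128 + 329.6×0.924 + 333.1×0.536 = 531.5144
Σ mᵢcᵢTᵢ = 48.4224×74.1 + 304.5504×8.6 + 178.5416×115.2 = 26775
T = 26775 / 531.5144 = 50.37 °C

T_f = 50.4 °C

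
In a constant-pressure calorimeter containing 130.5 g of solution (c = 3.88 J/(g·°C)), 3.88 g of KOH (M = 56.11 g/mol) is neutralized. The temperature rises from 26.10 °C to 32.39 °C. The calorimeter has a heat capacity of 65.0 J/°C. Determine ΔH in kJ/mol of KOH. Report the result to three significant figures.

|ΔT| = |32.39 − 26.10| = 6.29 °C
|q_surr| = (130.5 × 3.88 + 65.0) × 6.29 = 571.34 × 6.29 = 3594 J
n(KOH) = 3.88 / 56.11 = 0.06915 mol
Temperature rose, so q_rxn = −|q_surr| = -3.594 kJ
ΔH = q_rxn / n = -51.97 kJ/mol

ΔH = -52.0 kJ/mol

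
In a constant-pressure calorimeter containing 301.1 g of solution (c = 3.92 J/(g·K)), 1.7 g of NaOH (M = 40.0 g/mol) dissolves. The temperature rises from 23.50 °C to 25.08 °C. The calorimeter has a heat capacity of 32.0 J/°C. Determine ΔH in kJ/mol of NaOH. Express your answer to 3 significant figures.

|ΔT| = |25.08 − 23.50| = 1.58 °C
|q_surr| = (301.1 × 3.92 + 32.0) × 1.58 = 1212.312 × 1.58 = 1915 J
n(NaOH) = 1.7 / 40.0 = 0.04250 mol
Temperature rose, so q_rxn = −|q_surr| = -1.915 kJ
ΔH = q_rxn / n = -45.06 kJ/mol

ΔH = -45.1 kJ/mol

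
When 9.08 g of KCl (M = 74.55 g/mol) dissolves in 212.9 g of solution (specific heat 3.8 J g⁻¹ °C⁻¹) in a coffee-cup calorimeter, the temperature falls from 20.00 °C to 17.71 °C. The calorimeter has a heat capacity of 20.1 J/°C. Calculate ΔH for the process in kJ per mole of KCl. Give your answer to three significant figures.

ΔH = 15.6 kJ/mol

|ΔT| = |17.71 − 20.00| = 2.29 °C
|q_surr| = (212.9 × 3.8 + 20.1) × 2.29 = 829.12 × 2.29 = 1899 J
n(KCl) = 9.08 / 74.55 = 0.1218 mol
Temperature fell, so q_rxn = +|q_surr| = 1.899 kJ
ΔH = q_rxn / n = 15.59 kJ/mol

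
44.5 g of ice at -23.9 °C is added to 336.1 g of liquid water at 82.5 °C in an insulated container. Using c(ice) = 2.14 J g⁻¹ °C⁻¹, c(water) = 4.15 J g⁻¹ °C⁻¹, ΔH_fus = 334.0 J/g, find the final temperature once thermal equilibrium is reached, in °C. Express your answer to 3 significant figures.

Heat to bring ice to 0 °C and melt it: q₁ = 44.5×2.14×23.9 + 44.5×334.0 = 17139 J
Heat the water can supply cooling to 0 °C: 336.1×4.15×82.5 = 115072 J > q₁, so all ice melts.
Energy balance: 336.1×4.15×(82.5 − T) = 17139 + 44.5×4.15×(T − 0)
1394.815(82.5 − T) = 17139 + 184.675 T
115072 − 17139 = 1579.490 T
T = 97933 / 1579.490 = 62.00 °C

T_f = 62.0 °C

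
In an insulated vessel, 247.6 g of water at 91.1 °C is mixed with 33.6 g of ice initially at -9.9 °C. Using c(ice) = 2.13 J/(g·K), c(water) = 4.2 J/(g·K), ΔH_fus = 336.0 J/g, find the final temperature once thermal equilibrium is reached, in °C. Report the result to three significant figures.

Heat to bring ice to 0 °C and melt it: q₁ = 33.6×2.13×9.9 + 33.6×336.0 = 11998 J
Heat the water can supply cooling to 0 °C: 247.6×4.2×91.1 = 94736.7 J > q₁, so all ice melts.
Energy balance: 247.6×4.2×(91.1 − T) = 11998 + 33.6×4.2×(T − 0)
1039.92(91.1 − T) = 11998 + 141.12 T
94736.7 − 11998 = 1181.04 T
T = 82738.7 / 1181.04 = 70.06 °C

T_f = 70.1 °C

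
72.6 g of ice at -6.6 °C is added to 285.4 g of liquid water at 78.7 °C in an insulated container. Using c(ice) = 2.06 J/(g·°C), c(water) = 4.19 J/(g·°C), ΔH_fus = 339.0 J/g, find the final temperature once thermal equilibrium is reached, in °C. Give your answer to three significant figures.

Heat to bring ice to 0 °C and melt it: q₁ = 72.6×2.06×6.6 + 72.6×339.0 = 25598 J
Heat the water can supply cooling to 0 °C: 285.4×4.19×78.7 = 94111.5 J > q₁, so all ice melts.
Energy balance: 285.4×4.19×(78.7 − T) = 25598 + 72.6×4.19×(T − 0)
1195.826(78.7 − T) = 25598 + 304.194 T
94111.5 − 25598 = 1500.020 T
T = 68513.5 / 1500.020 = 45.68 °C

T_f = 45.7 °C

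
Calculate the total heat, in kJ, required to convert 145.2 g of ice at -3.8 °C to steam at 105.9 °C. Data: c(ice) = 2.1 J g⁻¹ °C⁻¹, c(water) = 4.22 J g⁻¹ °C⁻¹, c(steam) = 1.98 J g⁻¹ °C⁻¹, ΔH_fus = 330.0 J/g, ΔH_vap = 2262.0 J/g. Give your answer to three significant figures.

q1 (heat ice -3.8→0.0 °C): 145.2 × 2.1 × 3.8 = 1159 J
q2 (melt at 0 °C): 145.2 × 330.0 = 47916 J
q3 (heat water 0.0→100.0 °C): 145.2 × 4.22 × 100.0 = 61274 J
q4 (vaporize at 100 °C): 145.2 × 2262.0 = 328442 J
q5 (heat steam 100.0→105.9 °C): 145.2 × 1.98 × 5.9 = 1696 J
Total: 1159 + 47916 + 61274 + 328442 + 1696 = 440487 J = 440 kJ

q = 440 kJ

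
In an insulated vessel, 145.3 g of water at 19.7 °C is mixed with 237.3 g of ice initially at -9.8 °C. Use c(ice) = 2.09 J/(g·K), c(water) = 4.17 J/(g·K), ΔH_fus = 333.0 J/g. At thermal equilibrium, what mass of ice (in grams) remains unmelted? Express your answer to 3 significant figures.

m_ice remaining = 216 g

Heat to warm all ice to 0 °C: 237.3×2.09×9.8 = 4860.4 J
Heat released by water cooling to 0 °C: 145.3×4.17×19.7 = 11936 J
11936 J < 4860.4 + 237.3×333.0 = 83881.3 J, so not all ice melts; final T = 0 °C.
Heat left for melting: 11936 − 4860.4 = 7075.6 J
Mass melted = 7075.6 / 333.0 = 21.25 g
Ice remaining = 237.3 − 21.25 = 216.05 g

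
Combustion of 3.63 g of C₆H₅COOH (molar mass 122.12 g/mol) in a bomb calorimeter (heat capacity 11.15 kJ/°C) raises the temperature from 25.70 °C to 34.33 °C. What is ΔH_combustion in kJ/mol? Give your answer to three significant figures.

ΔT = 34.33 − 25.70 = 8.63 °C
q_cal = C_cal × ΔT = 11.15 × 8.63 = 96.2245 kJ
n = 3.63 / 122.12 = 0.02972 mol
q_rxn = −q_cal = -96.2245 kJ
ΔH = -96.2245 / 0.02972 = -3238 kJ/mol

ΔH = -3240 kJ/mol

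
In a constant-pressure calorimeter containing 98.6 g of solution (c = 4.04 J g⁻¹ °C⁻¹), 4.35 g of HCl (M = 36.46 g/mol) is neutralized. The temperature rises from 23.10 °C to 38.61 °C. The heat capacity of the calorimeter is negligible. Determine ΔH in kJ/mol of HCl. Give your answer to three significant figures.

ΔH = -51.8 kJ/mol

|ΔT| = |38.61 − 23.10| = 15.51 °C
|q_surr| = (98.6 × 4.04) × 15.51 = 398.344 × 15.51 = 6178 J
n(HCl) = 4.35 / 36.46 = 0.1193 mol
Temperature rose, so q_rxn = −|q_surr| = -6.178 kJ
ΔH = q_rxn / n = -51.79 kJ/mol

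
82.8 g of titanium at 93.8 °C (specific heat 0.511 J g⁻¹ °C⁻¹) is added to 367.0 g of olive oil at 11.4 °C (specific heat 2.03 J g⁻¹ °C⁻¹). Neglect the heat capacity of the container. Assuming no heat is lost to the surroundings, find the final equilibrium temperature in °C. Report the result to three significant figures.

T_f = 15.8 °C

Heat lost by titanium = heat gained by olive oil.
(82.8)(0.511)(93.8 − T) = (367.0)(2.03)(T − 11.4)
42.3108 (93.8 − T) = 745.01 (T − 11.4)
3968.8 − 42.3108 T = 745.01 T − 8493.1
12461.9 = 787.3208 T
T = 15.83 °C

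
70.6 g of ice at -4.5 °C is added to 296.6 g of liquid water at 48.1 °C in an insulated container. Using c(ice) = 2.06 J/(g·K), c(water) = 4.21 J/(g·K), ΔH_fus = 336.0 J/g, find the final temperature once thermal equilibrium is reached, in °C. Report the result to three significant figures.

Heat to bring ice to 0 °C and melt it: q₁ = 70.6×2.06×4.5 + 70.6×336.0 = 24376 J
Heat the water can supply cooling to 0 °C: 296.6×4.21×48.1 = 60061.8 J > q₁, so all ice melts.
Energy balance: 296.6×4.21×(48.1 − T) = 24376 + 70.6×4.21×(T − 0)
1248.686(48.1 − T) = 24376 + 297.226 T
60061.8 − 24376 = 1545.912 T
T = 35685.8 / 1545.912 = 23.08 °C

T_f = 23.1 °C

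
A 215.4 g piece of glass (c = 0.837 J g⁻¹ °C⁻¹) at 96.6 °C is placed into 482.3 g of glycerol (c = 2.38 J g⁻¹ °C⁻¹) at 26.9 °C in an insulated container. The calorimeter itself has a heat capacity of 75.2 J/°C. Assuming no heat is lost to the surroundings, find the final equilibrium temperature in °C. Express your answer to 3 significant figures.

T_f = 35.9 °C

Heat lost by glass = heat gained by glycerol + calorimeter.
(215.4)(0.837)(96.6 − T) = [(482.3)(2.38) + 75.2](T − 26.9)
180.2898 (96.6 − T) = 1223.074 (T − 26.9)
17416 − 180.2898 T = 1223.074 T − 32901
50317 = 1403.3638 T
T = 35.85 °C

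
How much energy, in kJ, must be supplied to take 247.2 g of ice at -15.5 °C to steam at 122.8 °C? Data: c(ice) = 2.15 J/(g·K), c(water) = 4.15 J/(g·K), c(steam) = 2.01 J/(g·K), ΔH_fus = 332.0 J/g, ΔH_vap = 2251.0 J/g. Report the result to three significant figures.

q = 761 kJ

q1 (heat ice -15.5→0.0 °C): 247.2 × 2.15 × 15.5 = 8238 J
q2 (melt at 0 °C): 247.2 × 332.0 = 82070 J
q3 (heat water 0.0→100.0 °C): 247.2 × 4.15 × 100.0 = 102588 J
q4 (vaporize at 100 °C): 247.2 × 2251.0 = 556447 J
q5 (heat steam 100.0→122.8 °C): 247.2 × 2.01 × 22.8 = 11329 J
Total: 8238 + 82070 + 102588 + 556447 + 11329 = 760672 J = 761 kJ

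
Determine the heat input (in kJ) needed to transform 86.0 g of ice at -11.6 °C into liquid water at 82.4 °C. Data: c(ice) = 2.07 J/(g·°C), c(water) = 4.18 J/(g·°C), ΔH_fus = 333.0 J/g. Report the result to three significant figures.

q1 (heat ice -11.6→0.0 °C): 86.0 × 2.07 × 11.6 = 2065 J
q2 (melt at 0 °C): 86.0 × 333.0 = 28638 J
q3 (heat water 0.0→82.4 °C): 86.0 × 4.18 × 82.4 = 29621 J
Total: 2065 + 28638 + 29621 = 60324 J = 60.3 kJ

q = 60.3 kJ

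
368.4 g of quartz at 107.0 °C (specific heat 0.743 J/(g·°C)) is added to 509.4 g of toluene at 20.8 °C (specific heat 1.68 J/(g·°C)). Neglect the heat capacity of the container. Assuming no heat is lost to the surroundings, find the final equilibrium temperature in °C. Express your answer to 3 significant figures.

Heat lost by quartz = heat gained by toluene.
(368.4)(0.743)(107.0 − T) = (509.4)(1.68)(T − 20.8)
273.7212 (107.0 − T) = 855.792 (T − 20.8)
29288 − 273.7212 T = 855.792 T − 17800
47088 = 1129.5132 T
T = 41.69 °C

T_f = 41.7 °C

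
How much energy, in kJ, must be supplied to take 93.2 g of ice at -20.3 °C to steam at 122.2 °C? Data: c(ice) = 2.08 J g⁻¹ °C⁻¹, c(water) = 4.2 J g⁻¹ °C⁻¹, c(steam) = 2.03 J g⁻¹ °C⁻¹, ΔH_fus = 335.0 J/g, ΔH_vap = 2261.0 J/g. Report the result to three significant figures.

q = 289 kJ

q1 (heat ice -20.3→0.0 °C): 93.2 × 2.08 × 20.3 = 3935 J
q2 (melt at 0 °C): 93.2 × 335.0 = 31222 J
q3 (heat water 0.0→100.0 °C): 93.2 × 4.2 × 100.0 = 39144 J
q4 (vaporize at 100 °C): 93.2 × 2261.0 = 210725 J
q5 (heat steam 100.0→122.2 °C): 93.2 × 2.03 × 22.2 = 4200 J
Total: 3935 + 31222 + 39144 + 210725 + 4200 = 289226 J = 289 kJ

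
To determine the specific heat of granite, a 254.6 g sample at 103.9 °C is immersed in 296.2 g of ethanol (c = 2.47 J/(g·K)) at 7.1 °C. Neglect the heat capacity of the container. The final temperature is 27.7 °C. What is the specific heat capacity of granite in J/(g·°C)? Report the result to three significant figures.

c = 0.777 J/(g·°C)

q_gained = (296.2 × 2.47) × (27.7 − 7.1) = 15070 J
q_lost = 254.6 × c × (103.9 − 27.7) = 19400.52 c
Set equal: c = 15070 / 19400.52 = 0.777 J/(g·°C)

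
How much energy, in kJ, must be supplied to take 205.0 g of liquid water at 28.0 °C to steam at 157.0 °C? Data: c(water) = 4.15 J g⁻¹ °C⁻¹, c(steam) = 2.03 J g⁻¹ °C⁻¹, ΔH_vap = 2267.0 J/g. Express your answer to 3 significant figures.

q1 (heat water 28.0→100.0 °C): 205.0 × 4.15 × 72.0 = 61254 J
q2 (vaporize at 100 °C): 205.0 × 2267.0 = 464735 J
q3 (heat steam 100.0→157.0 °C): 205.0 × 2.03 × 57.0 = 23721 J
Total: 61254 + 464735 + 23721 = 549710 J = 550 kJ

q = 550 kJ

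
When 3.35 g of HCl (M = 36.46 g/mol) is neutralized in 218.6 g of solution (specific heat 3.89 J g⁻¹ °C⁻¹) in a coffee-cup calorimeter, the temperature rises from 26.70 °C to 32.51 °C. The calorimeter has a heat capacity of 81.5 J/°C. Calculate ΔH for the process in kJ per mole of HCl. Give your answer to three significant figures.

|ΔT| = |32.51 − 26.70| = 5.81 °C
|q_surr| = (218.6 × 3.89 + 81.5) × 5.81 = 931.854 × 5.81 = 5414 J
n(HCl) = 3.35 / 36.46 = 0.09188 mol
Temperature rose, so q_rxn = −|q_surr| = -5.414 kJ
ΔH = q_rxn / n = -58.92 kJ/mol

ΔH = -58.9 kJ/mol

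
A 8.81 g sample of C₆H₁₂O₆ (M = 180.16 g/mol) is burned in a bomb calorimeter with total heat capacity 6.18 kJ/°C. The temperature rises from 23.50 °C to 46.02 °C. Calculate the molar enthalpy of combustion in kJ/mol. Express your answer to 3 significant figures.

ΔT = 46.02 − 23.50 = 22.52 °C
q_cal = C_cal × ΔT = 6.18 × 22.52 = 139.1736 kJ
n = 8.81 / 180.16 = 0.04890 mol
q_rxn = −q_cal = -139.1736 kJ
ΔH = -139.1736 / 0.04890 = -2846 kJ/mol

ΔH = -2850 kJ/mol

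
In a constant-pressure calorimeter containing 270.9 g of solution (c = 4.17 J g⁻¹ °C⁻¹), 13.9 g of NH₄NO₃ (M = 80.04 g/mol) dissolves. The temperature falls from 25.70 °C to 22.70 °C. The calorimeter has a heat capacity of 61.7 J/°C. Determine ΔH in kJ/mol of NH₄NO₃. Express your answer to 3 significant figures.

|ΔT| = |22.70 − 25.70| = 3.00 °C
|q_surr| = (270.9 × 4.17 + 61.7) × 3.00 = 1191.353 × 3.00 = 3574 J
n(NH₄NO₃) = 13.9 / 80.04 = 0.1737 mol
Temperature fell, so q_rxn = +|q_surr| = 3.574 kJ
ΔH = q_rxn / n = 20.58 kJ/mol

ΔH = 20.6 kJ/mol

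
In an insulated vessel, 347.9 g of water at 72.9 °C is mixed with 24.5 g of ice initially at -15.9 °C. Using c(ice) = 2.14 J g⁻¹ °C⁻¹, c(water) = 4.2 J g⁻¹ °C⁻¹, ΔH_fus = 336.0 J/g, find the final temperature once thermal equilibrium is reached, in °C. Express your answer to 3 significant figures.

T_f = 62.3 °C

Heat to bring ice to 0 °C and melt it: q₁ = 24.5×2.14×15.9 + 24.5×336.0 = 9065.6 J
Heat the water can supply cooling to 0 °C: 347.9×4.2×72.9 = 106520 J > q₁, so all ice melts.
Energy balance: 347.9×4.2×(72.9 − T) = 9065.6 + 24.5×4.2×(T − 0)
1461.18(72.9 − T) = 9065.6 + 102.9 T
106520 − 9065.6 = 1564.08 T
T = 97454.4 / 1564.08 = 62.31 °C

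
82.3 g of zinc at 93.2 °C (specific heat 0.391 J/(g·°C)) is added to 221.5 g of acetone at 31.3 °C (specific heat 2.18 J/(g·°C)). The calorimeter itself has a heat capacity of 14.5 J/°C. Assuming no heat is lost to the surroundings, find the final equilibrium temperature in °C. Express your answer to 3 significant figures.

Heat lost by zinc = heat gained by acetone + calorimeter.
(82.3)(0.391)(93.2 − T) = [(221.5)(2.18) + 14.5](T − 31.3)
32.1793 (93.2 − T) = 497.37 (T − 31.3)
2999.1 − 32.1793 T = 497.37 T − 15568
18567.1 = 529.5493 T
T = 35.06 °C

T_f = 35.1 °C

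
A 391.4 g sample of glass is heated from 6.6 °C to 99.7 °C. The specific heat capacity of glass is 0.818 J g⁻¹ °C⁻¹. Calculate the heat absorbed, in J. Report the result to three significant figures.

q = m c ΔT = 391.4 × 0.818 × (99.7 − 6.6)
q = 391.4 × 0.818 × 93.1 = 29810 J

q = 29800 J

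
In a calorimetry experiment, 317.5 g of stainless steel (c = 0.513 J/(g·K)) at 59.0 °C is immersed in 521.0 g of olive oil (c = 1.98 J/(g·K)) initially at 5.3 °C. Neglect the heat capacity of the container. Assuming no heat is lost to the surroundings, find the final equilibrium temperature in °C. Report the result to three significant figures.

T_f = 12.6 °C

Heat lost by stainless steel = heat gained by olive oil.
(317.5)(0.513)(59.0 − T) = (521.0)(1.98)(T − 5.3)
162.8775 (59.0 − T) = 1031.58 (T − 5.3)
9609.8 − 162.8775 T = 1031.58 T − 5467.4
15077.2 = 1194.4575 T
T = 12.62 °C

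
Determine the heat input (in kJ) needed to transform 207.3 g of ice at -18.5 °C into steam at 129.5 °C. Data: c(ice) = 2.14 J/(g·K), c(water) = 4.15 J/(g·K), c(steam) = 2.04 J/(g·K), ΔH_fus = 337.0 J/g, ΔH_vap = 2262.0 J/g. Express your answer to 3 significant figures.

q = 645 kJ

q1 (heat ice -18.5→0.0 °C): 207.3 × 2.14 × 18.5 = 8207 J
q2 (melt at 0 °C): 207.3 × 337.0 = 69860 J
q3 (heat water 0.0→100.0 °C): 207.3 × 4.15 × 100.0 = 86030 J
q4 (vaporize at 100 °C): 207.3 × 2262.0 = 468913 J
q5 (heat steam 100.0→129.5 °C): 207.3 × 2.04 × 29.5 = 12475 J
Total: 8207 + 69860 + 86030 + 468913 + 12475 = 645485 J = 645 kJ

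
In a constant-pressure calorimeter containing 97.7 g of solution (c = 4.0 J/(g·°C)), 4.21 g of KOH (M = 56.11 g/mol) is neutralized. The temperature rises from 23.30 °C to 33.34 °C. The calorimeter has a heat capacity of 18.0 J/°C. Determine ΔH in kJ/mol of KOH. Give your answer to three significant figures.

|ΔT| = |33.34 − 23.30| = 10.04 °C
|q_surr| = (97.7 × 4.0 + 18.0) × 10.04 = 408.8 × 10.04 = 4104 J
n(KOH) = 4.21 / 56.11 = 0.07503 mol
Temperature rose, so q_rxn = −|q_surr| = -4.104 kJ
ΔH = q_rxn / n = -54.70 kJ/mol

ΔH = -54.7 kJ/mol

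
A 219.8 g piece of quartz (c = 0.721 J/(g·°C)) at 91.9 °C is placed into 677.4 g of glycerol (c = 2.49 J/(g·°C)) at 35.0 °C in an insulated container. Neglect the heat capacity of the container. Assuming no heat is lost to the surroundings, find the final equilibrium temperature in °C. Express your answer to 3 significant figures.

Heat lost by quartz = heat gained by glycerol.
(219.8)(0.721)(91.9 − T) = (677.4)(2.49)(T − 35.0)
158.4758 (91.9 − T) = 1686.726 (T − 35.0)
14564 − 158.4758 T = 1686.726 T − 59035
73599 = 1845.2018 T
T = 39.89 °C

T_f = 39.9 °C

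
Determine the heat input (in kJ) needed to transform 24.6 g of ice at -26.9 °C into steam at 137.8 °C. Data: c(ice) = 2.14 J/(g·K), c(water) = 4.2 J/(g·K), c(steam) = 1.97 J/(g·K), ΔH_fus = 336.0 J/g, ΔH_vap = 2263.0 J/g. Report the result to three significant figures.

q = 77.5 kJ

q1 (heat ice -26.9→0.0 °C): 24.6 × 2.14 × 26.9 = 1416 J
q2 (melt at 0 °C): 24.6 × 336.0 = 8266 J
q3 (heat water 0.0→100.0 °C): 24.6 × 4.2 × 100.0 = 10332 J
q4 (vaporize at 100 °C): 24.6 × 2263.0 = 55670 J
q5 (heat steam 100.0→137.8 °C): 24.6 × 1.97 × 37.8 = 1832 J
Total: 1416 + 8266 + 10332 + 55670 + 1832 = 77516 J = 77.5 kJ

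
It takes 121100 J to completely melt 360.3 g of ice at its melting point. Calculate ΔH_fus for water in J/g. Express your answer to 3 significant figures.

ΔH_fus = 336 J/g

ΔH_fus = q / m = 121100 / 360.3 = 336 J/g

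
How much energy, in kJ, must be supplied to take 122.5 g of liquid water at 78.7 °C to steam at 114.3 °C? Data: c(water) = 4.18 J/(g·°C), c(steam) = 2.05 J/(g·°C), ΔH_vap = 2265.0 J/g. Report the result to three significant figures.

q1 (heat water 78.7→100.0 °C): 122.5 × 4.18 × 21.3 = 10907 J
q2 (vaporize at 100 °C): 122.5 × 2265.0 = 277463 J
q3 (heat steam 100.0→114.3 °C): 122.5 × 2.05 × 14.3 = 3591 J
Total: 10907 + 277463 + 3591 = 291961 J = 292 kJ

q = 292 kJ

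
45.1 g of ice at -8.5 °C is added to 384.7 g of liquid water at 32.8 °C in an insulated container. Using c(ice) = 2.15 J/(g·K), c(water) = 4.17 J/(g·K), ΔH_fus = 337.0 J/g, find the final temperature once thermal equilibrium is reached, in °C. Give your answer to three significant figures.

T_f = 20.4 °C

Heat to bring ice to 0 °C and melt it: q₁ = 45.1×2.15×8.5 + 45.1×337.0 = 16023 J
Heat the water can supply cooling to 0 °C: 384.7×4.17×32.8 = 52617.7 J > q₁, so all ice melts.
Energy balance: 384.7×4.17×(32.8 − T) = 16023 + 45.1×4.17×(T − 0)
1604.199(32.8 − T) = 16023 + 188.067 T
52617.7 − 16023 = 1792.266 T
T = 36594.7 / 1792.266 = 20.42 °C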